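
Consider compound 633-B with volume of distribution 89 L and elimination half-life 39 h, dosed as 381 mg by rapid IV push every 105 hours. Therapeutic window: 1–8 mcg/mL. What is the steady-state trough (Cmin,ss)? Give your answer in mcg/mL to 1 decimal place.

0.8 mcg/mL

k = ln2/t½ = ln2/39 ≈ 0.017773 h⁻¹; fraction remaining f = e^(−kτ) = e^(−0.017773×105) ≈ 0.1547.
At steady state, accumulation factor R = 1/(1 − e^(−kτ)) ≈ 1.1830.
Single-dose peak C₀ = D/Vd = 381/89 ≈ 4.281 mcg/mL.
Cmax,ss = C₀/(1 − f) ≈ 4.281/0.8453 ≈ 5.064 mcg/mL.
Steady-state trough Cmin,ss = Cmax,ss·f ≈ 5.064 × 0.1547 ≈ 0.783 mcg/mL.
Trough 0.8 mcg/mL vs MEC 1 mcg/mL: subtherapeutic.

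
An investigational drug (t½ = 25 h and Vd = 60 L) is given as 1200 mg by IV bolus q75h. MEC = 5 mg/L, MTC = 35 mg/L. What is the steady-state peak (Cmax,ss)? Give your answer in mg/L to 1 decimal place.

22.9 mg/L

The dosing interval is 3 half-lives, so f = 2^(−3) = 0.125.
At steady state, R = 1/(1 − 0.125) = 8/7.
Single-dose peak C₀ = D/Vd = 1200/60 = 20 mg/L.
Steady-state peak Cmax,ss = C₀·R = 20 × 8/7 ≈ 22.857 mg/L.
Peak 22.9 mg/L vs MTC 35 mg/L: below toxic threshold.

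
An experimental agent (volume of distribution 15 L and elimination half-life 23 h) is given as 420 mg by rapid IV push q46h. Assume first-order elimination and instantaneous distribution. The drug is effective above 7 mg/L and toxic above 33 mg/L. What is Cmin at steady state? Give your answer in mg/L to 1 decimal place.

τ = 46 h = 2 half-lives, so f = (1/2)^2 = 0.25.
At steady state, R = 1/(1 − 0.25) = 4/3.
Single-dose peak C₀ = D/Vd = 420/15 = 28 mg/L.
Steady-state peak Cmax,ss = C₀·R = 28 × 4/3 ≈ 37.333 mg/L.
Steady-state trough Cmin,ss = Cmax,ss·f ≈ 37.333 × 0.25 ≈ 9.333 mg/L.
Trough 9.3 mg/L vs MEC 7 mg/L: adequate.

9.3 mg/L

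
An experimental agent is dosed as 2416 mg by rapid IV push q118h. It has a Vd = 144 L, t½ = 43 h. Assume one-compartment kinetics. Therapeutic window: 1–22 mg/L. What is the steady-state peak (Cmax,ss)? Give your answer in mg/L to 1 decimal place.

Over one 118-h interval, 118/43 ≈ 2.7442 half-lives elapse, leaving f ≈ 0.1493 of each dose.
Accumulation ratio R = 1/(1 − f) ≈ 1/0.8507 ≈ 1.1755.
Each bolus raises the concentration by D/Vd = 2416/144 ≈ 16.778 mg/L.
Cmax,ss = C₀/(1 − f) ≈ 16.778/0.8507 ≈ 19.723 mg/L.
Peak 19.7 mg/L vs MTC 22 mg/L: below toxic threshold.

19.7 mg/L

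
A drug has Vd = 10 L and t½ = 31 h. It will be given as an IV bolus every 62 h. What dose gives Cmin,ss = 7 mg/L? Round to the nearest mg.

τ/t½ = 62/31 ≈ 2, so f = (1/2)^(62/31) ≈ 0.250000.
Cmin,ss = (D/Vd)·f/(1−f), so D = Cmin,ss·Vd·(1−f)/f.
D = 7 × 10 × (1−f)/f ≈ 7 × 10 × 3.00000 ≈ 210.00 mg.

210 mg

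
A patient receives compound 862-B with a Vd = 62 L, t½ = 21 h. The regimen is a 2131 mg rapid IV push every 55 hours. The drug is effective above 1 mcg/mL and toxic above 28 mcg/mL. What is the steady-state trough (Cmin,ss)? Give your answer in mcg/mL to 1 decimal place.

6.7 mcg/mL

Over one 55-h interval, 55/21 ≈ 2.619 half-lives elapse, leaving f ≈ 0.1628 of each dose.
At steady state, accumulation factor R = 1/(1 − e^(−kτ)) ≈ 1.1945.
Each bolus raises the concentration by D/Vd = 2131/62 ≈ 34.371 mcg/mL.
Steady-state peak Cmax,ss = C₀·R ≈ 34.371 × 1.1945 ≈ 41.056 mcg/mL.
One interval later, Cmin,ss = Cmax,ss·e^(−kτ) ≈ 41.056 × 0.1628 ≈ 6.684 mcg/mL.
Trough 6.7 mcg/mL vs MEC 1 mcg/mL: adequate.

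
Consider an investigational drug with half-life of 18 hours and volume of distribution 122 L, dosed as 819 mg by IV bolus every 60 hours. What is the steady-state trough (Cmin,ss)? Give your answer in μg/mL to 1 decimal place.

τ/t½ = 60/18 ≈ 3.3333, so fraction remaining f = (1/2)^(60/18) ≈ 0.0992.
Single-dose peak C₀ = D/Vd = 819/122 ≈ 6.713 μg/mL.
Steady-state trough Cmin,ss = C₀·f/(1−f) ≈ 6.713 × 0.0992/0.9008 ≈ 0.739 μg/mL.

0.7 μg/mL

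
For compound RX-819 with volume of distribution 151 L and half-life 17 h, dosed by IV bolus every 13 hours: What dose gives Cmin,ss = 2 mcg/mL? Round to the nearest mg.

τ/t½ = 13/17 ≈ 0.76471, so f = (1/2)^(13/17) ≈ 0.588573.
Cmin,ss = (D/Vd)·f/(1−f), so D = Cmin,ss·Vd·(1−f)/f.
D = 2 × 151 × (1−f)/f ≈ 2 × 151 × 0.69902 ≈ 211.10 mg.

211 mg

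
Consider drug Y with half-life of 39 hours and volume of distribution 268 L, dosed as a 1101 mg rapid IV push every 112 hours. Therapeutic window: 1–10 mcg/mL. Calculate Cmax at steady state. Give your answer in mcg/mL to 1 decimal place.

4.8 mcg/mL

τ/t½ = 112/39 ≈ 2.8718, so fraction remaining f = (1/2)^(112/39) ≈ 0.1366.
Accumulation ratio R = 1/(1 − f) ≈ 1/0.8634 ≈ 1.1582.
Single-dose peak C₀ = D/Vd = 1101/268 ≈ 4.108 mcg/mL.
Steady-state peak Cmax,ss = C₀·R ≈ 4.108 × 1.1582 ≈ 4.758 mcg/mL.
Peak 4.8 mcg/mL vs MTC 10 mcg/mL: below toxic threshold.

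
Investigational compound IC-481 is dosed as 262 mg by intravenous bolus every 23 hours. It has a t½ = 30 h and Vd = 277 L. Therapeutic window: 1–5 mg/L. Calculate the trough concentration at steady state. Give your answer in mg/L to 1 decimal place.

1.3 mg/L

Over one 23-h interval, 23/30 ≈ 0.76667 half-lives elapse, leaving f ≈ 0.5878 of each dose.
Each bolus raises the concentration by D/Vd = 262/277 ≈ 0.946 mg/L.
Steady-state trough Cmin,ss = C₀·f/(1−f) ≈ 0.946 × 0.5878/0.4122 ≈ 1.349 mg/L.
Trough 1.3 mg/L vs MEC 1 mg/L: adequate.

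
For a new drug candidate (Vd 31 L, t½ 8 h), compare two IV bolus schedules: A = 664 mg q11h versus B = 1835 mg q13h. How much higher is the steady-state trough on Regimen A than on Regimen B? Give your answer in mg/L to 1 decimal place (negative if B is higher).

Regimen A: f = (1/2)^(11/8) ≈ 0.3856; Cmin,ss = (664/31)·f/(1−f) ≈ 13.443 mg/L.
Regimen B: f = (1/2)^(13/8) ≈ 0.3242; Cmin,ss = (1835/31)·f/(1−f) ≈ 28.397 mg/L.
Difference ≈ 13.443 − 28.397 ≈ -14.954 mg/L.

-15.0 mg/L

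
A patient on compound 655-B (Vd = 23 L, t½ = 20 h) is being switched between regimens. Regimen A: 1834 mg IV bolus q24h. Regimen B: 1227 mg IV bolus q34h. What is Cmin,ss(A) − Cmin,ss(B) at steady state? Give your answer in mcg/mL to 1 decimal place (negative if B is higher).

Regimen A: f = (1/2)^(24/20) ≈ 0.4353; Cmin,ss = (1834/23)·f/(1−f) ≈ 61.467 mcg/mL.
Regimen B: f = (1/2)^(34/20) ≈ 0.3078; Cmin,ss = (1227/23)·f/(1−f) ≈ 23.722 mcg/mL.
Difference ≈ 61.467 − 23.722 ≈ 37.745 mcg/mL.

37.7 mcg/mL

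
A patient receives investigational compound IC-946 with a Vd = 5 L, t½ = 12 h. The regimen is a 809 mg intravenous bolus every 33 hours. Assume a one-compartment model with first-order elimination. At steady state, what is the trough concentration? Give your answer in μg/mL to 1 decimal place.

28.3 μg/mL

τ/t½ = 33/12 ≈ 2.75, so fraction remaining f = (1/2)^(33/12) ≈ 0.1487.
Accumulation ratio R = 1/(1 − f) ≈ 1/0.8513 ≈ 1.1747.
Each bolus raises the concentration by D/Vd = 809/5 ≈ 161.800 μg/mL.
Steady-state peak Cmax,ss = C₀·R ≈ 161.800 × 1.1747 ≈ 190.066 μg/mL.
One interval later, Cmin,ss = Cmax,ss·e^(−kτ) ≈ 190.066 × 0.1487 ≈ 28.263 μg/mL.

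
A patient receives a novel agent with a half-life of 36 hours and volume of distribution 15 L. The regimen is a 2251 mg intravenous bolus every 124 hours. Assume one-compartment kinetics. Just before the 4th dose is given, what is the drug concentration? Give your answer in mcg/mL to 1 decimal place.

f = (1/2)^(τ/t½) = (1/2)^(124/36) ≈ 0.0919.
C₀ = D/Vd = 2251/15 ≈ 150.067 mcg/mL.
Before the 4th dose, 3 doses have been given. Superposition: Cmin = C₀·(f + f² + … + f^3).
≈ 150.067 × (0.0919 + 0.0084 + 0.0008) ≈ 150.067 × 0.1011 ≈ 15.172 mcg/mL.

15.2 mcg/mL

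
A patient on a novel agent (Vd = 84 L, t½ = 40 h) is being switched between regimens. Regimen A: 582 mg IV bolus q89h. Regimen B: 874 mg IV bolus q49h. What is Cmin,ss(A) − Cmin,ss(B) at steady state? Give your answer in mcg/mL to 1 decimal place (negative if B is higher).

-5.9 mcg/mL

Regimen A: f = (1/2)^(89/40) ≈ 0.2139; Cmin,ss = (582/84)·f/(1−f) ≈ 1.885 mcg/mL.
Regimen B: f = (1/2)^(49/40) ≈ 0.4278; Cmin,ss = (874/84)·f/(1−f) ≈ 7.779 mcg/mL.
Difference ≈ 1.885 − 7.779 ≈ -5.894 mcg/mL.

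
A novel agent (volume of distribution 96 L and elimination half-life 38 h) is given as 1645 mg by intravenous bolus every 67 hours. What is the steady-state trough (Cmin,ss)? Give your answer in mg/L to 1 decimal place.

k = ln2/t½ = ln2/38 ≈ 0.018241 h⁻¹; fraction remaining f = e^(−kτ) = e^(−0.018241×67) ≈ 0.2946.
Accumulation ratio R = 1/(1 − f) ≈ 1/0.7054 ≈ 1.4176.
Each bolus raises the concentration by D/Vd = 1645/96 ≈ 17.135 mg/L.
Cmax,ss = C₀/(1 − f) ≈ 17.135/0.7054 ≈ 24.291 mg/L.
One interval later, Cmin,ss = Cmax,ss·e^(−kτ) ≈ 24.291 × 0.2946 ≈ 7.156 mg/L.

7.2 mg/L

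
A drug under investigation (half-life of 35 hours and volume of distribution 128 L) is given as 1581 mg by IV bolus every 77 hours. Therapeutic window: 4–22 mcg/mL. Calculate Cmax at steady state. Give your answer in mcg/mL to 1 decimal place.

15.8 mcg/mL

τ/t½ = 77/35 ≈ 2.2, so fraction remaining f = (1/2)^(77/35) ≈ 0.2176.
Accumulation ratio R = 1/(1 − f) ≈ 1/0.7824 ≈ 1.2781.
Each bolus raises the concentration by D/Vd = 1581/128 ≈ 12.352 mcg/mL.
Steady-state peak Cmax,ss = C₀·R ≈ 12.352 × 1.2781 ≈ 15.787 mcg/mL.
Peak 15.8 mcg/mL vs MTC 22 mcg/mL: below toxic threshold.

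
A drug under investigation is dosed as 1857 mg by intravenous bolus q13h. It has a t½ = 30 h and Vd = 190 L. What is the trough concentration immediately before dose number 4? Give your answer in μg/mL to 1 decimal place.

16.6 μg/mL

f = (1/2)^(τ/t½) = (1/2)^(13/30) ≈ 0.7405.
C₀ = D/Vd = 1857/190 ≈ 9.774 μg/mL.
Before the 4th dose, 3 doses have been given. Superposition: Cmin = C₀·(f + f² + … + f^3).
≈ 9.774 × (0.7405 + 0.5483 + 0.4060) ≈ 9.774 × 1.6948 ≈ 16.565 μg/mL.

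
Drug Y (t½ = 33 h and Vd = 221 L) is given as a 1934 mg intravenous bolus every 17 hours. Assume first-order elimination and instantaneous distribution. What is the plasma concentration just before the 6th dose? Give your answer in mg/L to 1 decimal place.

17.0 mg/L

f = (1/2)^(τ/t½) = (1/2)^(17/33) ≈ 0.6997.
C₀ = D/Vd = 1934/221 ≈ 8.751 mg/L.
Before the 6th dose, 5 doses have been given. Superposition: Cmin = C₀·(f + f² + … + f^5).
≈ 8.751 × (0.6997 + 0.4896 + 0.3426 + 0.2397 + 0.1677) ≈ 8.751 × 1.9393 ≈ 16.971 mg/L.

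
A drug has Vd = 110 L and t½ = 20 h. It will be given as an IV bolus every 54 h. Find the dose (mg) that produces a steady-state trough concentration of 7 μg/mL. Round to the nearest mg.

4233 mg

τ/t½ = 54/20 ≈ 2.7, so f = (1/2)^(54/20) ≈ 0.153893.
Cmin,ss = (D/Vd)·f/(1−f), so D = Cmin,ss·Vd·(1−f)/f.
D = 7 × 110 × (1−f)/f ≈ 7 × 110 × 5.49802 ≈ 4233.48 mg.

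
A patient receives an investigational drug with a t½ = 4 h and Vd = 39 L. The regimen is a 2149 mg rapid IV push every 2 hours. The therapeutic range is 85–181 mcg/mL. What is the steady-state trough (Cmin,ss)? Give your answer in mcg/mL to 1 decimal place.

133.0 mcg/mL

τ/t½ = 2/4 ≈ 0.5, so fraction remaining f = (1/2)^(2/4) ≈ 0.7071.
Accumulation ratio R = 1/(1 − f) ≈ 1/0.2929 ≈ 3.4141.
Each bolus raises the concentration by D/Vd = 2149/39 ≈ 55.103 mcg/mL.
Steady-state peak Cmax,ss = C₀·R ≈ 55.103 × 3.4141 ≈ 188.127 mcg/mL.
One interval later, Cmin,ss = Cmax,ss·e^(−kτ) ≈ 188.127 × 0.7071 ≈ 133.025 mcg/mL.
Trough 133.0 mcg/mL vs MEC 85 mcg/mL: adequate.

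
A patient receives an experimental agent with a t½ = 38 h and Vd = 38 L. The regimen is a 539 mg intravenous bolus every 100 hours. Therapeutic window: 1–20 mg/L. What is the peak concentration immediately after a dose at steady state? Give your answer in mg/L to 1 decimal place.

16.9 mg/L

k = ln2/t½ = ln2/38 ≈ 0.018241 h⁻¹; fraction remaining f = e^(−kτ) = e^(−0.018241×100) ≈ 0.1614.
Accumulation ratio R = 1/(1 − f) ≈ 1/0.8386 ≈ 1.1925.
Single-dose peak C₀ = D/Vd = 539/38 ≈ 14.184 mg/L.
Steady-state peak Cmax,ss = C₀·R ≈ 14.184 × 1.1925 ≈ 16.914 mg/L.
Peak 16.9 mg/L vs MTC 20 mg/L: below toxic threshold.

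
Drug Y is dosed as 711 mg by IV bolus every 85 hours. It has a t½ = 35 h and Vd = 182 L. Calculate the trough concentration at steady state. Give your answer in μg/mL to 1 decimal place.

0.9 μg/mL

Over one 85-h interval, 85/35 ≈ 2.4286 half-lives elapse, leaving f ≈ 0.1857 of each dose.
Each bolus raises the concentration by D/Vd = 711/182 ≈ 3.907 μg/mL.
Steady-state trough Cmin,ss = C₀·f/(1−f) ≈ 3.907 × 0.1857/0.8143 ≈ 0.891 μg/mL.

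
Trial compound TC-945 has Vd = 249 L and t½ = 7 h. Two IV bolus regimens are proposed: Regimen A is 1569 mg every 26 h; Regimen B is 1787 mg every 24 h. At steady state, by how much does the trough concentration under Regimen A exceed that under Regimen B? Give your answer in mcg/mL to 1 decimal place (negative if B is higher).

Regimen A: f = (1/2)^(26/7) ≈ 0.0762; Cmin,ss = (1569/249)·f/(1−f) ≈ 0.520 mcg/mL.
Regimen B: f = (1/2)^(24/7) ≈ 0.0929; Cmin,ss = (1787/249)·f/(1−f) ≈ 0.735 mcg/mL.
Difference ≈ 0.520 − 0.735 ≈ -0.215 mcg/mL.

-0.2 mcg/mL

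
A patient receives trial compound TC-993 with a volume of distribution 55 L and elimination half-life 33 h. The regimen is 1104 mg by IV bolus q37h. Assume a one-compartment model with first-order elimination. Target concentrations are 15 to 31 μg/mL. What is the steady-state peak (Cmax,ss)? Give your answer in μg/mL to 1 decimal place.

τ/t½ = 37/33 ≈ 1.1212, so fraction remaining f = (1/2)^(37/33) ≈ 0.4597.
At steady state, accumulation factor R = 1/(1 − e^(−kτ)) ≈ 1.8508.
Each bolus raises the concentration by D/Vd = 1104/55 ≈ 20.073 μg/mL.
Steady-state peak Cmax,ss = C₀·R ≈ 20.073 × 1.8508 ≈ 37.151 μg/mL.
Peak 37.2 μg/mL vs MTC 31 μg/mL: exceeds toxic threshold.

37.2 μg/mL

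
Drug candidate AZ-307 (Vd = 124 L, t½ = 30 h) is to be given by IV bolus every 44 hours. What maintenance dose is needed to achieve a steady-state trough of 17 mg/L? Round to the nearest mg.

3718 mg

τ/t½ = 44/30 ≈ 1.4667, so f = (1/2)^(44/30) ≈ 0.361817.
Cmin,ss = (D/Vd)·f/(1−f), so D = Cmin,ss·Vd·(1−f)/f.
D = 17 × 124 × (1−f)/f ≈ 17 × 124 × 1.76383 ≈ 3718.15 mg.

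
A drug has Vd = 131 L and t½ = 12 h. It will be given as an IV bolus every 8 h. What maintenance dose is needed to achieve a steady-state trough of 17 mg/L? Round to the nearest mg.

τ/t½ = 8/12 ≈ 0.66667, so f = (1/2)^(8/12) ≈ 0.629961.
Cmin,ss = (D/Vd)·f/(1−f), so D = Cmin,ss·Vd·(1−f)/f.
D = 17 × 131 × (1−f)/f ≈ 17 × 131 × 0.58740 ≈ 1308.14 mg.

1308 mg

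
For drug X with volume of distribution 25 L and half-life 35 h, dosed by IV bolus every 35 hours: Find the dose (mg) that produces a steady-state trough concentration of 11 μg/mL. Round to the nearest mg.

τ/t½ = 35/35 ≈ 1, so f = (1/2)^(35/35) ≈ 0.500000.
Cmin,ss = (D/Vd)·f/(1−f), so D = Cmin,ss·Vd·(1−f)/f.
D = 11 × 25 × (1−f)/f ≈ 11 × 25 × 1.00000 ≈ 275.00 mg.

275 mg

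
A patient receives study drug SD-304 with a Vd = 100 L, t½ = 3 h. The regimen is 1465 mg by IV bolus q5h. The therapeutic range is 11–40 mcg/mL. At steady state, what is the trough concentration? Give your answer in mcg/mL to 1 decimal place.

Over one 5-h interval, 5/3 ≈ 1.6667 half-lives elapse, leaving f ≈ 0.3150 of each dose.
Accumulation ratio R = 1/(1 − f) ≈ 1/0.6850 ≈ 1.4599.
Single-dose peak C₀ = D/Vd = 1465/100 ≈ 14.650 mcg/mL.
Cmax,ss = C₀/(1 − f) ≈ 14.650/0.6850 ≈ 21.387 mcg/mL.
Steady-state trough Cmin,ss = Cmax,ss·f ≈ 21.387 × 0.3150 ≈ 6.737 mcg/mL.
Trough 6.7 mcg/mL vs MEC 11 mcg/mL: subtherapeutic.

6.7 mcg/mL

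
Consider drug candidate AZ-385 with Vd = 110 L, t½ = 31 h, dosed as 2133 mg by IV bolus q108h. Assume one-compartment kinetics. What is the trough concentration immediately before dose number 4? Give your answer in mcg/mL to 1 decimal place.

1.9 mcg/mL

f = (1/2)^(τ/t½) = (1/2)^(108/31) ≈ 0.0894.
C₀ = D/Vd = 2133/110 ≈ 19.391 mcg/mL.
Before the 4th dose, 3 doses have been given. Superposition: Cmin = C₀·(f + f² + … + f^3).
≈ 19.391 × (0.0894 + 0.0080 + 0.0007) ≈ 19.391 × 0.0981 ≈ 1.902 mcg/mL.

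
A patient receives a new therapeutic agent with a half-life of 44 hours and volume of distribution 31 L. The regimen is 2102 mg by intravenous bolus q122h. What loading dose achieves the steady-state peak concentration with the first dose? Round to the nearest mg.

f = (1/2)^(122/44) ≈ 0.146327; accumulation ratio R = 1/(1−f) ≈ 1.17141.
Loading dose to hit Cmax,ss on first dose: D_load = D_maint·R ≈ 2102 × 1.17141 ≈ 2462.30 mg.

2462 mg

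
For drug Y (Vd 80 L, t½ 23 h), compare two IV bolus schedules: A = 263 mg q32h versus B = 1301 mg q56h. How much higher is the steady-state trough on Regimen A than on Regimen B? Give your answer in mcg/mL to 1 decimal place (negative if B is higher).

Regimen A: f = (1/2)^(32/23) ≈ 0.3812; Cmin,ss = (263/80)·f/(1−f) ≈ 2.025 mcg/mL.
Regimen B: f = (1/2)^(56/23) ≈ 0.1850; Cmin,ss = (1301/80)·f/(1−f) ≈ 3.691 mcg/mL.
Difference ≈ 2.025 − 3.691 ≈ -1.666 mcg/mL.

-1.7 mcg/mL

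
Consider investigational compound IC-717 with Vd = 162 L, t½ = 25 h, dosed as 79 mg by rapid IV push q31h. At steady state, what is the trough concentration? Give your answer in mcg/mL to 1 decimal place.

τ/t½ = 31/25 ≈ 1.24, so fraction remaining f = (1/2)^(31/25) ≈ 0.4234.
Each bolus raises the concentration by D/Vd = 79/162 ≈ 0.488 mcg/mL.
Steady-state trough Cmin,ss = C₀·f/(1−f) ≈ 0.488 × 0.4234/0.5766 ≈ 0.358 mcg/mL.

0.4 mcg/mL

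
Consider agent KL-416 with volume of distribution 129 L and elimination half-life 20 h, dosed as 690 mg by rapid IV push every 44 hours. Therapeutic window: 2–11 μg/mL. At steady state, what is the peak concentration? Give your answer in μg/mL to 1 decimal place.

6.8 μg/mL

Over one 44-h interval, 44/20 ≈ 2.2 half-lives elapse, leaving f ≈ 0.2176 of each dose.
At steady state, accumulation factor R = 1/(1 − e^(−kτ)) ≈ 1.2781.
Single-dose peak C₀ = D/Vd = 690/129 ≈ 5.349 μg/mL.
Cmax,ss = C₀/(1 − f) ≈ 5.349/0.7824 ≈ 6.837 μg/mL.
Peak 6.8 μg/mL vs MTC 11 μg/mL: below toxic threshold.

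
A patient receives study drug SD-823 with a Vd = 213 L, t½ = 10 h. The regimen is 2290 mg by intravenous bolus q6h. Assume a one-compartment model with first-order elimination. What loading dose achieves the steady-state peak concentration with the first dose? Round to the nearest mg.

f = (1/2)^(6/10) ≈ 0.659754; accumulation ratio R = 1/(1−f) ≈ 2.93905.
Loading dose to hit Cmax,ss on first dose: D_load = D_maint·R ≈ 2290 × 2.93905 ≈ 6730.42 mg.

6730 mg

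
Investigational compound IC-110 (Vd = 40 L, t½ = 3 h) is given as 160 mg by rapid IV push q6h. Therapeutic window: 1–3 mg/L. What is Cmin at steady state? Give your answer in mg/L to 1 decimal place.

1.3 mg/L

The dosing interval is 2 half-lives, so f = 2^(−2) = 0.25.
At steady state, R = 1/(1 − 0.25) = 4/3.
Single-dose peak C₀ = D/Vd = 160/40 = 4 mg/L.
Steady-state peak Cmax,ss = C₀·R = 4 × 4/3 ≈ 5.333 mg/L.
Steady-state trough Cmin,ss = Cmax,ss·f ≈ 5.333 × 0.25 ≈ 1.333 mg/L.
Trough 1.3 mg/L vs MEC 1 mg/L: adequate.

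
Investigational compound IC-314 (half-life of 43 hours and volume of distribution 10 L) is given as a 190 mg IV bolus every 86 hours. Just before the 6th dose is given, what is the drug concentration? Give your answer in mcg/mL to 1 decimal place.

f = (1/2)^(τ/t½) = (1/2)^(86/43) ≈ 0.2500.
C₀ = D/Vd = 190/10 ≈ 19.000 mcg/mL.
Before the 6th dose, 5 doses have been given. Superposition: Cmin = C₀·(f + f² + … + f^5).
≈ 19.000 × (0.2500 + 0.0625 + 0.0156 + 0.0039 + 0.0010) ≈ 19.000 × 0.3330 ≈ 6.327 mcg/mL.

6.3 mcg/mL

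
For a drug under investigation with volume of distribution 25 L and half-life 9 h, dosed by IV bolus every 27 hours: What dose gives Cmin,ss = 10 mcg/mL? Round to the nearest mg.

τ/t½ = 27/9 ≈ 3, so f = (1/2)^(27/9) ≈ 0.125000.
Cmin,ss = (D/Vd)·f/(1−f), so D = Cmin,ss·Vd·(1−f)/f.
D = 10 × 25 × (1−f)/f ≈ 10 × 25 × 7.00000 ≈ 1750.00 mg.

1750 mg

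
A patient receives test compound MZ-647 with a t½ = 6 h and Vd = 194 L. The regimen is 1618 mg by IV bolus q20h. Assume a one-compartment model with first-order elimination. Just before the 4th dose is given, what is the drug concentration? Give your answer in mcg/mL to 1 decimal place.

f = (1/2)^(τ/t½) = (1/2)^(20/6) ≈ 0.0992.
C₀ = D/Vd = 1618/194 ≈ 8.340 mcg/mL.
Before the 4th dose, 3 doses have been given. Superposition: Cmin = C₀·(f + f² + … + f^3).
≈ 8.340 × (0.0992 + 0.0098 + 0.0010) ≈ 8.340 × 0.1100 ≈ 0.917 mcg/mL.

0.9 mcg/mL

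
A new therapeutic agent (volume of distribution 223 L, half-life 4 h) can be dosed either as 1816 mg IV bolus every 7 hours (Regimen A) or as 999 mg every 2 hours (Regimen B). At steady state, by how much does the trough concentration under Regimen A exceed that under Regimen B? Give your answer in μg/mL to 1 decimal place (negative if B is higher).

Regimen A: f = (1/2)^(7/4) ≈ 0.2973; Cmin,ss = (1816/223)·f/(1−f) ≈ 3.445 μg/mL.
Regimen B: f = (1/2)^(2/4) ≈ 0.7071; Cmin,ss = (999/223)·f/(1−f) ≈ 10.815 μg/mL.
Difference ≈ 3.445 − 10.815 ≈ -7.370 μg/mL.

-7.4 μg/mL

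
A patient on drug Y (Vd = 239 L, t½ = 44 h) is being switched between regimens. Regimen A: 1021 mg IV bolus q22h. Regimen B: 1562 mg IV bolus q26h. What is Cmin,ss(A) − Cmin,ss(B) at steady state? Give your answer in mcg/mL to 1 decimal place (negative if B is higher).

Regimen A: f = (1/2)^(22/44) ≈ 0.7071; Cmin,ss = (1021/239)·f/(1−f) ≈ 10.313 mcg/mL.
Regimen B: f = (1/2)^(26/44) ≈ 0.6639; Cmin,ss = (1562/239)·f/(1−f) ≈ 12.910 mcg/mL.
Difference ≈ 10.313 − 12.910 ≈ -2.597 mcg/mL.

-2.6 mcg/mL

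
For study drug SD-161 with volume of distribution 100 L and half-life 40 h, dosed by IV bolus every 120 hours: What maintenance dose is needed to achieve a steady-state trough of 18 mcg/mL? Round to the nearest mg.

12600 mg

τ/t½ = 120/40 ≈ 3, so f = (1/2)^(120/40) ≈ 0.125000.
Cmin,ss = (D/Vd)·f/(1−f), so D = Cmin,ss·Vd·(1−f)/f.
D = 18 × 100 × (1−f)/f ≈ 18 × 100 × 7.00000 ≈ 12600.00 mg.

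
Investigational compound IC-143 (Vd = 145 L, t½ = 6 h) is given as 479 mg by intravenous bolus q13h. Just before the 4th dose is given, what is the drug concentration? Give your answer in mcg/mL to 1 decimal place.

f = (1/2)^(τ/t½) = (1/2)^(13/6) ≈ 0.2227.
C₀ = D/Vd = 479/145 ≈ 3.303 mcg/mL.
Before the 4th dose, 3 doses have been given. Superposition: Cmin = C₀·(f + f² + … + f^3).
≈ 3.303 × (0.2227 + 0.0496 + 0.0110) ≈ 3.303 × 0.2833 ≈ 0.936 mcg/mL.

0.9 mcg/mL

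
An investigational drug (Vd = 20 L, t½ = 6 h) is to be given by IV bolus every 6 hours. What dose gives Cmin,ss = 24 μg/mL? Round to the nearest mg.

480 mg

τ/t½ = 6/6 ≈ 1, so f = (1/2)^(6/6) ≈ 0.500000.
Cmin,ss = (D/Vd)·f/(1−f), so D = Cmin,ss·Vd·(1−f)/f.
D = 24 × 20 × (1−f)/f ≈ 24 × 20 × 1.00000 ≈ 480.00 mg.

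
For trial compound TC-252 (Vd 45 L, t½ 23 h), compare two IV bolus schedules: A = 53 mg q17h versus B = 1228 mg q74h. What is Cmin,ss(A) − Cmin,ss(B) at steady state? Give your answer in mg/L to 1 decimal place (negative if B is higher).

-1.5 mg/L

Regimen A: f = (1/2)^(17/23) ≈ 0.5991; Cmin,ss = (53/45)·f/(1−f) ≈ 1.760 mg/L.
Regimen B: f = (1/2)^(74/23) ≈ 0.1075; Cmin,ss = (1228/45)·f/(1−f) ≈ 3.287 mg/L.
Difference ≈ 1.760 − 3.287 ≈ -1.527 mg/L.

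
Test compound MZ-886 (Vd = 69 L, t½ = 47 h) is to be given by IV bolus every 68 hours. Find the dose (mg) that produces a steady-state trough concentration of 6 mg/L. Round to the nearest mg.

715 mg

τ/t½ = 68/47 ≈ 1.4468, so f = (1/2)^(68/47) ≈ 0.366832.
Cmin,ss = (D/Vd)·f/(1−f), so D = Cmin,ss·Vd·(1−f)/f.
D = 6 × 69 × (1−f)/f ≈ 6 × 69 × 1.72604 ≈ 714.58 mg.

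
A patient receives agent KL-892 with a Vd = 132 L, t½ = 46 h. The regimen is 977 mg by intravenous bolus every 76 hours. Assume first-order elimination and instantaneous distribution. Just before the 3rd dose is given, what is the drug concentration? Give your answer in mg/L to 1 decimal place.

3.1 mg/L

f = (1/2)^(τ/t½) = (1/2)^(76/46) ≈ 0.3182.
C₀ = D/Vd = 977/132 ≈ 7.402 mg/L.
Before the 3rd dose, 2 doses have been given. Superposition: Cmin = C₀·(f + f²).
≈ 7.402 × (0.3182 + 0.1013) ≈ 7.402 × 0.4195 ≈ 3.105 mg/L.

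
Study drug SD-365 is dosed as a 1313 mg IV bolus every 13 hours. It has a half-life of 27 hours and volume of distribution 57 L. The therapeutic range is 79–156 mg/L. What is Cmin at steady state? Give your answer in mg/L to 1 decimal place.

k = ln2/t½ = ln2/27 ≈ 0.025672 h⁻¹; fraction remaining f = e^(−kτ) = e^(−0.025672×13) ≈ 0.7162.
Each bolus raises the concentration by D/Vd = 1313/57 ≈ 23.035 mg/L.
Steady-state trough Cmin,ss = C₀·f/(1−f) ≈ 23.035 × 0.7162/0.2838 ≈ 58.131 mg/L.
Trough 58.1 mg/L vs MEC 79 mg/L: subtherapeutic.

58.1 mg/L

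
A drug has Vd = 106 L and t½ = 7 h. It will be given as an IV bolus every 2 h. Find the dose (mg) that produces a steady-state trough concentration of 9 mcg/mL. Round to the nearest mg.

τ/t½ = 2/7 ≈ 0.28571, so f = (1/2)^(2/7) ≈ 0.820335.
Cmin,ss = (D/Vd)·f/(1−f), so D = Cmin,ss·Vd·(1−f)/f.
D = 9 × 106 × (1−f)/f ≈ 9 × 106 × 0.21901 ≈ 208.94 mg.

209 mg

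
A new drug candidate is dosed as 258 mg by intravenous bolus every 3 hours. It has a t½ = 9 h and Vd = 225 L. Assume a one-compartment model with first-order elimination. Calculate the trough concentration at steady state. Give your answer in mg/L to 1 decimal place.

4.4 mg/L

Over one 3-h interval, 3/9 ≈ 0.33333 half-lives elapse, leaving f ≈ 0.7937 of each dose.
At steady state, accumulation factor R = 1/(1 − e^(−kτ)) ≈ 4.8473.
Single-dose peak C₀ = D/Vd = 258/225 ≈ 1.147 mg/L.
Cmax,ss = C₀/(1 − f) ≈ 1.147/0.2063 ≈ 5.560 mg/L.
Steady-state trough Cmin,ss = Cmax,ss·f ≈ 5.560 × 0.7937 ≈ 4.413 mg/L.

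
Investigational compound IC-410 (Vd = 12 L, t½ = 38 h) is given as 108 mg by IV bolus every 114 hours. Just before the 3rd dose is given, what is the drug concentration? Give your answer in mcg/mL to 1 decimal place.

f = (1/2)^(τ/t½) = (1/2)^(114/38) ≈ 0.1250.
C₀ = D/Vd = 108/12 ≈ 9.000 mcg/mL.
Before the 3rd dose, 2 doses have been given. Superposition: Cmin = C₀·(f + f²).
≈ 9.000 × (0.1250 + 0.0156) ≈ 9.000 × 0.1406 ≈ 1.265 mcg/mL.

1.3 mcg/mL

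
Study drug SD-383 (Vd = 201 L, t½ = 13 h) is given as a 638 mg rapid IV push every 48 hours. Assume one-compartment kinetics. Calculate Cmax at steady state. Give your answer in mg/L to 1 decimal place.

k = ln2/t½ = ln2/13 ≈ 0.053319 h⁻¹; fraction remaining f = e^(−kτ) = e^(−0.053319×48) ≈ 0.0774.
At steady state, accumulation factor R = 1/(1 − e^(−kτ)) ≈ 1.0839.
Each bolus raises the concentration by D/Vd = 638/201 ≈ 3.174 mg/L.
Steady-state peak Cmax,ss = C₀·R ≈ 3.174 × 1.0839 ≈ 3.440 mg/L.

3.4 mg/L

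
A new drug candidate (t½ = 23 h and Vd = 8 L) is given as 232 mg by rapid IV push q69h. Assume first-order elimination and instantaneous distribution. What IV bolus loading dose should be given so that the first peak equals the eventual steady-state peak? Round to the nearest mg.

f = (1/2)^(69/23) ≈ 0.125000; accumulation ratio R = 1/(1−f) ≈ 1.14286.
Loading dose to hit Cmax,ss on first dose: D_load = D_maint·R ≈ 232 × 1.14286 ≈ 265.14 mg.

265 mg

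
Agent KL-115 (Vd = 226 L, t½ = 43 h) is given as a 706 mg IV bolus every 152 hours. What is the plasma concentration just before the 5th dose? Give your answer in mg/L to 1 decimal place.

f = (1/2)^(τ/t½) = (1/2)^(152/43) ≈ 0.0863.
C₀ = D/Vd = 706/226 ≈ 3.124 mg/L.
Before the 5th dose, 4 doses have been given. Superposition: Cmin = C₀·(f + f² + … + f^4).
≈ 3.124 × (0.0863 + 0.0074 + 0.0006 + 0.0001) ≈ 3.124 × 0.0944 ≈ 0.295 mg/L.

0.3 mg/L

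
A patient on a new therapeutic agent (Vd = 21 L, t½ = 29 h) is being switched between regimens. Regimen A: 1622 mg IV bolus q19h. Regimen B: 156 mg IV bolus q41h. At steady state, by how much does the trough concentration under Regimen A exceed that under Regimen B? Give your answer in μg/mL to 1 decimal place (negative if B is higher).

Regimen A: f = (1/2)^(19/29) ≈ 0.6350; Cmin,ss = (1622/21)·f/(1−f) ≈ 134.373 μg/mL.
Regimen B: f = (1/2)^(41/29) ≈ 0.3753; Cmin,ss = (156/21)·f/(1−f) ≈ 4.463 μg/mL.
Difference ≈ 134.373 − 4.463 ≈ 129.910 μg/mL.

129.9 μg/mL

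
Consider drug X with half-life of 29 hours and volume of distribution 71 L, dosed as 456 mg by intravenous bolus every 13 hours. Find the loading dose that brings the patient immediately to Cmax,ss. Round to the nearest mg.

f = (1/2)^(13/29) ≈ 0.732918; accumulation ratio R = 1/(1−f) ≈ 3.74417.
Loading dose to hit Cmax,ss on first dose: D_load = D_maint·R ≈ 456 × 3.74417 ≈ 1707.34 mg.

1707 mg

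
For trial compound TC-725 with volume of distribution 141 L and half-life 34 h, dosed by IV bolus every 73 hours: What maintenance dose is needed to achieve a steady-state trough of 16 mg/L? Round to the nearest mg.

τ/t½ = 73/34 ≈ 2.1471, so f = (1/2)^(73/34) ≈ 0.225772.
Cmin,ss = (D/Vd)·f/(1−f), so D = Cmin,ss·Vd·(1−f)/f.
D = 16 × 141 × (1−f)/f ≈ 16 × 141 × 3.42925 ≈ 7736.39 mg.

7736 mg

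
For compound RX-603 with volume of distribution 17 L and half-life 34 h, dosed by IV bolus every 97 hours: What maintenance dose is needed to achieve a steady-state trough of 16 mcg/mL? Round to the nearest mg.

τ/t½ = 97/34 ≈ 2.8529, so f = (1/2)^(97/34) ≈ 0.138414.
Cmin,ss = (D/Vd)·f/(1−f), so D = Cmin,ss·Vd·(1−f)/f.
D = 16 × 17 × (1−f)/f ≈ 16 × 17 × 6.22470 ≈ 1693.12 mg.

1693 mg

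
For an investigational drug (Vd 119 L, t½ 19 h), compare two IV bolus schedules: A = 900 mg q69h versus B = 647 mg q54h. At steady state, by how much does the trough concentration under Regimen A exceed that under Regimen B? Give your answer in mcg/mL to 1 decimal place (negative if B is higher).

Regimen A: f = (1/2)^(69/19) ≈ 0.0807; Cmin,ss = (900/119)·f/(1−f) ≈ 0.664 mcg/mL.
Regimen B: f = (1/2)^(54/19) ≈ 0.1395; Cmin,ss = (647/119)·f/(1−f) ≈ 0.881 mcg/mL.
Difference ≈ 0.664 − 0.881 ≈ -0.217 mcg/mL.

-0.2 mcg/mL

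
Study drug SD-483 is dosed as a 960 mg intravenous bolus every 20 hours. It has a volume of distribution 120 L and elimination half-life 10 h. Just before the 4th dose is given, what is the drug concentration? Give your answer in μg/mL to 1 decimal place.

f = (1/2)^(τ/t½) = (1/2)^(20/10) ≈ 0.2500.
C₀ = D/Vd = 960/120 ≈ 8.000 μg/mL.
Before the 4th dose, 3 doses have been given. Superposition: Cmin = C₀·(f + f² + … + f^3).
≈ 8.000 × (0.2500 + 0.0625 + 0.0156) ≈ 8.000 × 0.3281 ≈ 2.625 μg/mL.

2.6 μg/mL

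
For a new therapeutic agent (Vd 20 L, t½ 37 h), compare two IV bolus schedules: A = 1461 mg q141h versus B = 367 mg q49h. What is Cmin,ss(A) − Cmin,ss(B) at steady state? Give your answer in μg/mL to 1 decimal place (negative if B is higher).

Regimen A: f = (1/2)^(141/37) ≈ 0.0713; Cmin,ss = (1461/20)·f/(1−f) ≈ 5.608 μg/mL.
Regimen B: f = (1/2)^(49/37) ≈ 0.3993; Cmin,ss = (367/20)·f/(1−f) ≈ 12.198 μg/mL.
Difference ≈ 5.608 − 12.198 ≈ -6.590 μg/mL.

-6.6 μg/mL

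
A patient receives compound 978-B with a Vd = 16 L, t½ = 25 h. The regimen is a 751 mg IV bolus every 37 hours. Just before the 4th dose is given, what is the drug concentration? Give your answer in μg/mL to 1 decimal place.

25.0 μg/mL

f = (1/2)^(τ/t½) = (1/2)^(37/25) ≈ 0.3585.
C₀ = D/Vd = 751/16 ≈ 46.938 μg/mL.
Before the 4th dose, 3 doses have been given. Superposition: Cmin = C₀·(f + f² + … + f^3).
≈ 46.938 × (0.3585 + 0.1285 + 0.0461) ≈ 46.938 × 0.5331 ≈ 25.023 μg/mL.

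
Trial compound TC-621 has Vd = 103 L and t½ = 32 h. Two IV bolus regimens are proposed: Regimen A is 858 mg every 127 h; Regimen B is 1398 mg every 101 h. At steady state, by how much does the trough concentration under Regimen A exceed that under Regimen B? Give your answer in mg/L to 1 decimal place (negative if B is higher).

Regimen A: f = (1/2)^(127/32) ≈ 0.0639; Cmin,ss = (858/103)·f/(1−f) ≈ 0.569 mg/L.
Regimen B: f = (1/2)^(101/32) ≈ 0.1122; Cmin,ss = (1398/103)·f/(1−f) ≈ 1.715 mg/L.
Difference ≈ 0.569 − 1.715 ≈ -1.146 mg/L.

-1.1 mg/L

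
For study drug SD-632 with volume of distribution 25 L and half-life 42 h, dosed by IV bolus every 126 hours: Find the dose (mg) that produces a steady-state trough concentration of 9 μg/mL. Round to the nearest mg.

1575 mg

τ/t½ = 126/42 ≈ 3, so f = (1/2)^(126/42) ≈ 0.125000.
Cmin,ss = (D/Vd)·f/(1−f), so D = Cmin,ss·Vd·(1−f)/f.
D = 9 × 25 × (1−f)/f ≈ 9 × 25 × 7.00000 ≈ 1575.00 mg.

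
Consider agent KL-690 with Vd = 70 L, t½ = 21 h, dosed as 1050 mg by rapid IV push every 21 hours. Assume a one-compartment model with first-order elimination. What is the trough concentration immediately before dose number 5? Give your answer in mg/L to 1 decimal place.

f = (1/2)^(τ/t½) = (1/2)^(21/21) ≈ 0.5000.
C₀ = D/Vd = 1050/70 ≈ 15.000 mg/L.
Before the 5th dose, 4 doses have been given. Superposition: Cmin = C₀·(f + f² + … + f^4).
≈ 15.000 × (0.5000 + 0.2500 + 0.1250 + 0.0625) ≈ 15.000 × 0.9375 ≈ 14.062 mg/L.

14.1 mg/L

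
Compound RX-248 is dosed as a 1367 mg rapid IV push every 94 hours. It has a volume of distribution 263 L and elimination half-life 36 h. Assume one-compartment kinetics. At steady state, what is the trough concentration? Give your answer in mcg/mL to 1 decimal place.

τ/t½ = 94/36 ≈ 2.6111, so fraction remaining f = (1/2)^(94/36) ≈ 0.1637.
Each bolus raises the concentration by D/Vd = 1367/263 ≈ 5.198 mcg/mL.
Steady-state trough Cmin,ss = C₀·f/(1−f) ≈ 5.198 × 0.1637/0.8363 ≈ 1.017 mcg/mL.

1.0 mcg/mL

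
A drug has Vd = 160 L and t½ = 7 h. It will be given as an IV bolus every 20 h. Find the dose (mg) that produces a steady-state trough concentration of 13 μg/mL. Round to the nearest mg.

τ/t½ = 20/7 ≈ 2.8571, so f = (1/2)^(20/7) ≈ 0.138011.
Cmin,ss = (D/Vd)·f/(1−f), so D = Cmin,ss·Vd·(1−f)/f.
D = 13 × 160 × (1−f)/f ≈ 13 × 160 × 6.24580 ≈ 12991.26 mg.

12991 mg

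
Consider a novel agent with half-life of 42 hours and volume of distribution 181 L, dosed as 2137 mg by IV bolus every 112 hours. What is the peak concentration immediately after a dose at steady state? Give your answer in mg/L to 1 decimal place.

τ/t½ = 112/42 ≈ 2.6667, so fraction remaining f = (1/2)^(112/42) ≈ 0.1575.
Accumulation ratio R = 1/(1 − f) ≈ 1/0.8425 ≈ 1.1869.
Single-dose peak C₀ = D/Vd = 2137/181 ≈ 11.807 mg/L.
Steady-state peak Cmax,ss = C₀·R ≈ 11.807 × 1.1869 ≈ 14.014 mg/L.

14.0 mg/L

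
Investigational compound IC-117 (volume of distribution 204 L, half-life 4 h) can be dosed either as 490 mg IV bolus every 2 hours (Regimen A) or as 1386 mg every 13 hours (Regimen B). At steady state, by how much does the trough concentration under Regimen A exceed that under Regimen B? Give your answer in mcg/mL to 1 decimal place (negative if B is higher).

Regimen A: f = (1/2)^(2/4) ≈ 0.7071; Cmin,ss = (490/204)·f/(1−f) ≈ 5.799 mcg/mL.
Regimen B: f = (1/2)^(13/4) ≈ 0.1051; Cmin,ss = (1386/204)·f/(1−f) ≈ 0.798 mcg/mL.
Difference ≈ 5.799 − 0.798 ≈ 5.001 mcg/mL.

5.0 mcg/mL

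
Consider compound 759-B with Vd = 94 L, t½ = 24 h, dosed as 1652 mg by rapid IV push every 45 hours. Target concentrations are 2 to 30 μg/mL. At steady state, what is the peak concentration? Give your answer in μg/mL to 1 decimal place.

24.2 μg/mL

τ/t½ = 45/24 ≈ 1.875, so fraction remaining f = (1/2)^(45/24) ≈ 0.2726.
At steady state, accumulation factor R = 1/(1 − e^(−kτ)) ≈ 1.3748.
Single-dose peak C₀ = D/Vd = 1652/94 ≈ 17.574 μg/mL.
Cmax,ss = C₀/(1 − f) ≈ 17.574/0.7274 ≈ 24.160 μg/mL.
Peak 24.2 μg/mL vs MTC 30 μg/mL: below toxic threshold.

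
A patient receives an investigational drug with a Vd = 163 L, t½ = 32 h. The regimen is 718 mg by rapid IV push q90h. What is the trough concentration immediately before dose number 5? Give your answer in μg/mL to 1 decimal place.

f = (1/2)^(τ/t½) = (1/2)^(90/32) ≈ 0.1423.
C₀ = D/Vd = 718/163 ≈ 4.405 μg/mL.
Before the 5th dose, 4 doses have been given. Superposition: Cmin = C₀·(f + f² + … + f^4).
≈ 4.405 × (0.1423 + 0.0202 + 0.0029 + 0.0004) ≈ 4.405 × 0.1658 ≈ 0.730 μg/mL.

0.7 μg/mL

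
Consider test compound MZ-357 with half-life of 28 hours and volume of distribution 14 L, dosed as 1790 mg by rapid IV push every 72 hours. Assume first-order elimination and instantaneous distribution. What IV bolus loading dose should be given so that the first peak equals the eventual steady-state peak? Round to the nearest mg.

2152 mg

f = (1/2)^(72/28) ≈ 0.168238; accumulation ratio R = 1/(1−f) ≈ 1.20227.
Loading dose to hit Cmax,ss on first dose: D_load = D_maint·R ≈ 1790 × 1.20227 ≈ 2152.06 mg.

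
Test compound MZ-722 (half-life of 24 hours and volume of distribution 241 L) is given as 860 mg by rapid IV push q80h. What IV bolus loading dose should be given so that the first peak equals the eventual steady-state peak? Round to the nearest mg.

955 mg

f = (1/2)^(80/24) ≈ 0.099213; accumulation ratio R = 1/(1−f) ≈ 1.11014.
Loading dose to hit Cmax,ss on first dose: D_load = D_maint·R ≈ 860 × 1.11014 ≈ 954.72 mg.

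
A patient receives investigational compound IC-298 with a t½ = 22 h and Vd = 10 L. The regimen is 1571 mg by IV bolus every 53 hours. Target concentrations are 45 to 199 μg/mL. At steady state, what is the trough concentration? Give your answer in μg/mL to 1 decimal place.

36.4 μg/mL

τ/t½ = 53/22 ≈ 2.4091, so fraction remaining f = (1/2)^(53/22) ≈ 0.1883.
Accumulation ratio R = 1/(1 − f) ≈ 1/0.8117 ≈ 1.2320.
Each bolus raises the concentration by D/Vd = 1571/10 ≈ 157.100 μg/mL.
Steady-state peak Cmax,ss = C₀·R ≈ 157.100 × 1.2320 ≈ 193.547 μg/mL.
Steady-state trough Cmin,ss = Cmax,ss·f ≈ 193.547 × 0.1883 ≈ 36.445 μg/mL.
Trough 36.4 μg/mL vs MEC 45 μg/mL: subtherapeutic.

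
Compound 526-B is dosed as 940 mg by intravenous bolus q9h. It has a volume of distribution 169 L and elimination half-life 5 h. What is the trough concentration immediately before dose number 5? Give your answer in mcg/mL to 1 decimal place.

f = (1/2)^(τ/t½) = (1/2)^(9/5) ≈ 0.2872.
C₀ = D/Vd = 940/169 ≈ 5.562 mcg/mL.
Before the 5th dose, 4 doses have been given. Superposition: Cmin = C₀·(f + f² + … + f^4).
≈ 5.562 × (0.2872 + 0.0825 + 0.0237 + 0.0068) ≈ 5.562 × 0.4002 ≈ 2.226 mcg/mL.

2.2 mcg/mL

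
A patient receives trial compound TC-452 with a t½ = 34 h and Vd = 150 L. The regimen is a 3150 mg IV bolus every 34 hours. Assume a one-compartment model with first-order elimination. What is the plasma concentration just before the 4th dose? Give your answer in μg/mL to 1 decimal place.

18.4 μg/mL

f = (1/2)^(τ/t½) = (1/2)^(34/34) ≈ 0.5000.
C₀ = D/Vd = 3150/150 ≈ 21.000 μg/mL.
Before the 4th dose, 3 doses have been given. Superposition: Cmin = C₀·(f + f² + … + f^3).
≈ 21.000 × (0.5000 + 0.2500 + 0.1250) ≈ 21.000 × 0.8750 ≈ 18.375 μg/mL.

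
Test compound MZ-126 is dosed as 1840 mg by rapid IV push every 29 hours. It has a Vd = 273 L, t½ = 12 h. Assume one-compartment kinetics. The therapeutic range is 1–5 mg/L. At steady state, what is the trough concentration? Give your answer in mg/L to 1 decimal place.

k = ln2/t½ = ln2/12 ≈ 0.057762 h⁻¹; fraction remaining f = e^(−kτ) = e^(−0.057762×29) ≈ 0.1873.
Accumulation ratio R = 1/(1 − f) ≈ 1/0.8127 ≈ 1.2305.
Single-dose peak C₀ = D/Vd = 1840/273 ≈ 6.740 mg/L.
Cmax,ss = C₀/(1 − f) ≈ 6.740/0.8127 ≈ 8.293 mg/L.
Steady-state trough Cmin,ss = Cmax,ss·f ≈ 8.293 × 0.1873 ≈ 1.553 mg/L.
Trough 1.6 mg/L vs MEC 1 mg/L: adequate.

1.6 mg/L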